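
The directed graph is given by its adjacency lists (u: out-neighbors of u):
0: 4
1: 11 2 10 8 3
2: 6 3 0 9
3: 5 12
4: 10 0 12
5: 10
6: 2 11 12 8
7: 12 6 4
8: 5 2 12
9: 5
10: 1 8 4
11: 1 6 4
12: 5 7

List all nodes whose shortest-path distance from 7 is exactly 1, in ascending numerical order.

4, 6, 12

Level 0: 7
Level 1: 4, 6, 12
Level 2: 0, 2, 5, 8, 10, 11
Level 3: 1, 3, 9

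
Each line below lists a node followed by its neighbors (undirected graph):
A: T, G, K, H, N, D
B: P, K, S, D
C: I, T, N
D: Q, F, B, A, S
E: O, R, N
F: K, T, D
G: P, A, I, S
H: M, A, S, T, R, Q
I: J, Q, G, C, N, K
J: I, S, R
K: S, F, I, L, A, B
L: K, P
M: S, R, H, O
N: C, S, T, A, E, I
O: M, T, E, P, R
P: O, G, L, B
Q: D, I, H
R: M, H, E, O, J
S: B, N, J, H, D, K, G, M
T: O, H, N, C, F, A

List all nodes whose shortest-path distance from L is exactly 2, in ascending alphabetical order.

A, B, F, G, I, O, S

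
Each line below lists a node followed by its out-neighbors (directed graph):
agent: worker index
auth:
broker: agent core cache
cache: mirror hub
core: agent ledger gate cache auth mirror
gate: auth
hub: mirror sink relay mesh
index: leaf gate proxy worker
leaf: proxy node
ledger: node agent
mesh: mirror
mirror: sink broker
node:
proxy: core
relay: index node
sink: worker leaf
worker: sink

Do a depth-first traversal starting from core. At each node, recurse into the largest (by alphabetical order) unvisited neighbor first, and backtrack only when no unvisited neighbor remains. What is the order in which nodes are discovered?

Visit core
core → mirror
mirror → sink
sink → worker
sink → leaf
leaf → proxy
leaf → node
mirror → broker
broker → cache
cache → hub
hub → relay
relay → index
index → gate
gate → auth
hub → mesh
broker → agent
core → ledger

core -> mirror -> sink -> worker -> leaf -> proxy -> node -> broker -> cache -> hub -> relay -> index -> gate -> auth -> mesh -> agent -> ledger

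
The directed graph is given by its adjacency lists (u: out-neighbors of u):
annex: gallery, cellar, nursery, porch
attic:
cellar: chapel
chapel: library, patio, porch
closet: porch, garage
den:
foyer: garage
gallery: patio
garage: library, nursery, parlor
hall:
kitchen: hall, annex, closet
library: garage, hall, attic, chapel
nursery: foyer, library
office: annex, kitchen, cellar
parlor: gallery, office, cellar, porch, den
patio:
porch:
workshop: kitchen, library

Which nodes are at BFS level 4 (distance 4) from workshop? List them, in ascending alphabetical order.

den, foyer, office

Level 0: workshop
Level 1: kitchen, library
Level 2: annex, attic, chapel, closet, garage, hall
Level 3: cellar, gallery, nursery, parlor, patio, porch
Level 4: den, foyer, office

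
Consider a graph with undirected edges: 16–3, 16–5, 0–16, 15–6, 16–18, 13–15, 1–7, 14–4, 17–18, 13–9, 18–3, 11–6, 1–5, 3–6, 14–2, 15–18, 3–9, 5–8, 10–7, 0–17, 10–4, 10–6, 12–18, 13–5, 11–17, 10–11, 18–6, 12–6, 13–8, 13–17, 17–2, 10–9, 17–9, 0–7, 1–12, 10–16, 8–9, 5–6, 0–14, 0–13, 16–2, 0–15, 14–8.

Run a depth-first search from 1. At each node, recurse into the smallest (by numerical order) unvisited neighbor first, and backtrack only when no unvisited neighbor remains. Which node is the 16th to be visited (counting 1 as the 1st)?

Visit 1
1 → 5
5 → 6
6 → 3
3 → 9
9 → 8
8 → 13
13 → 0
0 → 7
7 → 10
10 → 4
4 → 14
14 → 2
2 → 16
16 → 18
18 → 12
18 → 15
18 → 17
17 → 11

Visit order: 1, 5, 6, 3, 9, 8, 13, 0, 7, 10, 4, 14, 2, 16, 18, 12, 15, 17, 11

12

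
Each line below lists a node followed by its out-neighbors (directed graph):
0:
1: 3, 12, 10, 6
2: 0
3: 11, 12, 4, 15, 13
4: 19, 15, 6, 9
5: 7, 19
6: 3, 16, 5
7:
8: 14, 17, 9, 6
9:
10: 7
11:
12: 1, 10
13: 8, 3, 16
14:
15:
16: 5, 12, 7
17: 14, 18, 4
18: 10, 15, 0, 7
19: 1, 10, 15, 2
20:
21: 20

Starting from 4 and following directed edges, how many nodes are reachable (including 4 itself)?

BFS from 4 visits: 4, 19, 15, 6, 9, 1, 10, 2, 3, 16, 5, 12, 7, 0, 11, 13, 8, 14, 17, 18
Reachable nodes: 20 of 22 total.

20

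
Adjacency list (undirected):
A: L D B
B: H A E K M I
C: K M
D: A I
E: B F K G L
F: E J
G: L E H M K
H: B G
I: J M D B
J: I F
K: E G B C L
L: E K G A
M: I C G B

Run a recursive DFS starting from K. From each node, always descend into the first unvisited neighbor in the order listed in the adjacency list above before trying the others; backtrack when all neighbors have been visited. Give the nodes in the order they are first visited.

K, E, B, H, G, L, A, D, I, J, F, M, C

Visit K
K → E
E → B
B → H
H → G
G → L
L → A
A → D
D → I
I → J
J → F
I → M
M → C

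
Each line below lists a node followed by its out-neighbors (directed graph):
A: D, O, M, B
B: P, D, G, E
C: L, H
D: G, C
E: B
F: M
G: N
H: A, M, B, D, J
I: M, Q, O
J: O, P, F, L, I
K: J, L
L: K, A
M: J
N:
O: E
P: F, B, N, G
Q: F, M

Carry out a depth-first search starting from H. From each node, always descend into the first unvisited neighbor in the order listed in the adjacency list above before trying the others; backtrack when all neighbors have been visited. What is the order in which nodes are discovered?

H → A → D → G → N → C → L → K → J → O → E → B → P → F → M → I → Q

Visit H
H → A
A → D
D → G
G → N
D → C
C → L
L → K
K → J
J → O
O → E
E → B
B → P
P → F
F → M
J → I
I → Q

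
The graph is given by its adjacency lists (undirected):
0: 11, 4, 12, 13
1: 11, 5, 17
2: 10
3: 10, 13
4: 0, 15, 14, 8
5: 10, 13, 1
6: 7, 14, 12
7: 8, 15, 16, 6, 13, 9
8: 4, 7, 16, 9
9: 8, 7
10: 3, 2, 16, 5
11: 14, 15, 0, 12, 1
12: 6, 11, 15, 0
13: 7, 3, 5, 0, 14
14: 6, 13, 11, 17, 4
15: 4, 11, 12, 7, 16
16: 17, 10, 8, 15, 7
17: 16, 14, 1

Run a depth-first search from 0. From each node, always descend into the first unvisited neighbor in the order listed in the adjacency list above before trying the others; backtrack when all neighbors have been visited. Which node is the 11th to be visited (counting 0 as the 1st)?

Visit 0
0 → 11
11 → 14
14 → 6
6 → 7
7 → 8
8 → 4
4 → 15
15 → 12
15 → 16
16 → 17
17 → 1
1 → 5
5 → 10
10 → 3
3 → 13
10 → 2
8 → 9

Visit order: 0, 11, 14, 6, 7, 8, 4, 15, 12, 16, 17, 1, 5, 10, 3, 13, 2, 9

17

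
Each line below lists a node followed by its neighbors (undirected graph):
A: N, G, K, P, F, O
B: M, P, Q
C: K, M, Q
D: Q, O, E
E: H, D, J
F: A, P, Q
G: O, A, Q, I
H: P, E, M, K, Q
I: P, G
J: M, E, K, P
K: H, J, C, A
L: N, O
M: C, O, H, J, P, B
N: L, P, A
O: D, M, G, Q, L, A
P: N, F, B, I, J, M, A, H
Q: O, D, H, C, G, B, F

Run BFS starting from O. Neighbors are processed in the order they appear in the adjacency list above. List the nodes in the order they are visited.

O, D, M, G, Q, L, A, E, C, H, J, P, B, I, F, N, K

Visit O; enqueue D, M, G, Q, L, A → queue [D, M, G, Q, L, A]
Visit D; enqueue E → queue [M, G, Q, L, A, E]
Visit M; enqueue C, H, J, P, B → queue [G, Q, L, A, E, C, H, J, P, B]
Visit G; enqueue I → queue [Q, L, A, E, C, H, J, P, B, I]
Visit Q; enqueue F → queue [L, A, E, C, H, J, P, B, I, F]
Visit L; enqueue N → queue [A, E, C, H, J, P, B, I, F, N]
Visit A; enqueue K → queue [E, C, H, J, P, B, I, F, N, K]
Visit E → queue [C, H, J, P, B, I, F, N, K]
Visit C → queue [H, J, P, B, I, F, N, K]
Visit H → queue [J, P, B, I, F, N, K]
Visit J → queue [P, B, I, F, N, K]
Visit P → queue [B, I, F, N, K]
Visit B → queue [I, F, N, K]
Visit I → queue [F, N, K]
Visit F → queue [N, K]
Visit N → queue [K]
Visit K → queue []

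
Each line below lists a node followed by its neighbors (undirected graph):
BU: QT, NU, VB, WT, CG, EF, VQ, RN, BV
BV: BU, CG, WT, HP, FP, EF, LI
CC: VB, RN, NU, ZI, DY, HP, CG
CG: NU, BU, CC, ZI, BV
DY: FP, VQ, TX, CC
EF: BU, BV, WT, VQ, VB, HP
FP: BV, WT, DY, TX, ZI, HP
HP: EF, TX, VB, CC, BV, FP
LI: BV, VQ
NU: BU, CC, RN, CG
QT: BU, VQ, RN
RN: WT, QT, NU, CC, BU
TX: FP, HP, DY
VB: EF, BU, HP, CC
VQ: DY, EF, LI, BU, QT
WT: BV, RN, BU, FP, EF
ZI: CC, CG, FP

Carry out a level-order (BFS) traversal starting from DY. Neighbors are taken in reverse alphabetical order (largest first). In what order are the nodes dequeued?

Visit DY; enqueue VQ, TX, FP, CC → queue [VQ, TX, FP, CC]
Visit VQ; enqueue QT, LI, EF, BU → queue [TX, FP, CC, QT, LI, EF, BU]
Visit TX; enqueue HP → queue [FP, CC, QT, LI, EF, BU, HP]
Visit FP; enqueue ZI, WT, BV → queue [CC, QT, LI, EF, BU, HP, ZI, WT, BV]
Visit CC; enqueue VB, RN, NU, CG → queue [QT, LI, EF, BU, HP, ZI, WT, BV, VB, RN, NU, CG]
Visit QT → queue [LI, EF, BU, HP, ZI, WT, BV, VB, RN, NU, CG]
Visit LI → queue [EF, BU, HP, ZI, WT, BV, VB, RN, NU, CG]
Visit EF → queue [BU, HP, ZI, WT, BV, VB, RN, NU, CG]
Visit BU → queue [HP, ZI, WT, BV, VB, RN, NU, CG]
Visit HP → queue [ZI, WT, BV, VB, RN, NU, CG]
Visit ZI → queue [WT, BV, VB, RN, NU, CG]
Visit WT → queue [BV, VB, RN, NU, CG]
Visit BV → queue [VB, RN, NU, CG]
Visit VB → queue [RN, NU, CG]
Visit RN → queue [NU, CG]
Visit NU → queue [CG]
Visit CG → queue []

DY → VQ → TX → FP → CC → QT → LI → EF → BU → HP → ZI → WT → BV → VB → RN → NU → CG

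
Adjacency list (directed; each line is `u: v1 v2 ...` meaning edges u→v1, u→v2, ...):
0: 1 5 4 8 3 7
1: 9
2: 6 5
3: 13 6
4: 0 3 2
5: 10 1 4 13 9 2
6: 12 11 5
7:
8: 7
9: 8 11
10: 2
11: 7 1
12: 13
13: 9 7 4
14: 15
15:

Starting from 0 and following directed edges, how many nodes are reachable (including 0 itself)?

BFS from 0 visits: 0, 8, 7, 5, 4, 3, 1, 13, 10, 9, 2, 6, 11, 12
Reachable nodes: 14 of 16 total.

14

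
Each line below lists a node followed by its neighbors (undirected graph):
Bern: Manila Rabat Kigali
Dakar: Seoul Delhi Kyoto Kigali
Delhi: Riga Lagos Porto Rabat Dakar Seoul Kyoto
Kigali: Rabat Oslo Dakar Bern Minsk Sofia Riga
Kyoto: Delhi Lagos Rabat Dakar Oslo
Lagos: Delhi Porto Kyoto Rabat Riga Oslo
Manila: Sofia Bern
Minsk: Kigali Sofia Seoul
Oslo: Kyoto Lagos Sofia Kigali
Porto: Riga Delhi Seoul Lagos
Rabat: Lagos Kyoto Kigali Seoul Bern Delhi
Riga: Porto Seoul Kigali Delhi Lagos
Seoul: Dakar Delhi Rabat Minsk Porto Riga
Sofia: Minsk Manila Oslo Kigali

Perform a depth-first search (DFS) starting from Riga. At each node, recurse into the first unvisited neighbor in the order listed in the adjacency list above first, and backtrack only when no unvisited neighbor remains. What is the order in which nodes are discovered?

Riga -> Porto -> Delhi -> Lagos -> Kyoto -> Rabat -> Kigali -> Oslo -> Sofia -> Minsk -> Seoul -> Dakar -> Manila -> Bern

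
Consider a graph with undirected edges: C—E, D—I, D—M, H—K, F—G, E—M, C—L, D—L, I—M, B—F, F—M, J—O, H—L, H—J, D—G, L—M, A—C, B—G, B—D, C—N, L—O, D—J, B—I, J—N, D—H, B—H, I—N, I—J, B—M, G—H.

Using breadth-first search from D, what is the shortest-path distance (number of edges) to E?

Level 0: D
Level 1: B, G, H, I, J, L, M
Level 2: C, E, F, K, N, O
Level 3: A
E first appears at level 2.

2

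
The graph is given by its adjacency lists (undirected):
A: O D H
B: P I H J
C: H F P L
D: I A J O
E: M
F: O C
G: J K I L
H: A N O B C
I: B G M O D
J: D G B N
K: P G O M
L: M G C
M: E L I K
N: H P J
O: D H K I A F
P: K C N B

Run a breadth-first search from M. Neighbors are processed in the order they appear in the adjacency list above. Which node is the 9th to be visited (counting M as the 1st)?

Visit M; enqueue E, L, I, K → queue [E, L, I, K]
Visit E → queue [L, I, K]
Visit L; enqueue G, C → queue [I, K, G, C]
Visit I; enqueue B, O, D → queue [K, G, C, B, O, D]
Visit K; enqueue P → queue [G, C, B, O, D, P]
Visit G; enqueue J → queue [C, B, O, D, P, J]
Visit C; enqueue H, F → queue [B, O, D, P, J, H, F]
Visit B → queue [O, D, P, J, H, F]
Visit O; enqueue A → queue [D, P, J, H, F, A]
Visit D → queue [P, J, H, F, A]
Visit P; enqueue N → queue [J, H, F, A, N]
Visit J → queue [H, F, A, N]
Visit H → queue [F, A, N]
Visit F → queue [A, N]
Visit A → queue [N]
Visit N → queue []

Visit order: M, E, L, I, K, G, C, B, O, D, P, J, H, F, A, N

O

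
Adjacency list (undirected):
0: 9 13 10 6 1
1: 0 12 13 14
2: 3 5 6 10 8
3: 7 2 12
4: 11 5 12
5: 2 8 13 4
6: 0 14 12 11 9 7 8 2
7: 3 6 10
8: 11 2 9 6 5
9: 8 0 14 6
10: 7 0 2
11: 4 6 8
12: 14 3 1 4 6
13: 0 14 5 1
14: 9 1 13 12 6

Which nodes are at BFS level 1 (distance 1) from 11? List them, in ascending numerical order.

4, 6, 8

Level 0: 11
Level 1: 4, 6, 8
Level 2: 0, 2, 5, 7, 9, 12, 14
Level 3: 1, 3, 10, 13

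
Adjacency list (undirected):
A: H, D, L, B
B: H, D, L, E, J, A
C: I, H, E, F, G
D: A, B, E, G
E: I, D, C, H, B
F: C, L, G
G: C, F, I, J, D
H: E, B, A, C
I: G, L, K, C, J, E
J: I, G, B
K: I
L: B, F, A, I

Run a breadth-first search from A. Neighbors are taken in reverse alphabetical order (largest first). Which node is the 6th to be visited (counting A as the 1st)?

Visit A; enqueue L, H, D, B → queue [L, H, D, B]
Visit L; enqueue I, F → queue [H, D, B, I, F]
Visit H; enqueue E, C → queue [D, B, I, F, E, C]
Visit D; enqueue G → queue [B, I, F, E, C, G]
Visit B; enqueue J → queue [I, F, E, C, G, J]
Visit I; enqueue K → queue [F, E, C, G, J, K]
Visit F → queue [E, C, G, J, K]
Visit E → queue [C, G, J, K]
Visit C → queue [G, J, K]
Visit G → queue [J, K]
Visit J → queue [K]
Visit K → queue []

Visit order: A, L, H, D, B, I, F, E, C, G, J, K

I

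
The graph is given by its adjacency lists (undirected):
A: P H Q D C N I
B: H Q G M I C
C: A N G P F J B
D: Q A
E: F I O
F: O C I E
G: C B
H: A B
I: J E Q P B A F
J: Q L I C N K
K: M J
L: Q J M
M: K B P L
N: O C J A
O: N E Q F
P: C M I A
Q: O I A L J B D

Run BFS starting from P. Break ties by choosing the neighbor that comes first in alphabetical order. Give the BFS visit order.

P, A, C, I, M, D, H, N, Q, B, F, G, J, E, K, L, O

Visit P; enqueue A, C, I, M → queue [A, C, I, M]
Visit A; enqueue D, H, N, Q → queue [C, I, M, D, H, N, Q]
Visit C; enqueue B, F, G, J → queue [I, M, D, H, N, Q, B, F, G, J]
Visit I; enqueue E → queue [M, D, H, N, Q, B, F, G, J, E]
Visit M; enqueue K, L → queue [D, H, N, Q, B, F, G, J, E, K, L]
Visit D → queue [H, N, Q, B, F, G, J, E, K, L]
Visit H → queue [N, Q, B, F, G, J, E, K, L]
Visit N; enqueue O → queue [Q, B, F, G, J, E, K, L, O]
Visit Q → queue [B, F, G, J, E, K, L, O]
Visit B → queue [F, G, J, E, K, L, O]
Visit F → queue [G, J, E, K, L, O]
Visit G → queue [J, E, K, L, O]
Visit J → queue [E, K, L, O]
Visit E → queue [K, L, O]
Visit K → queue [L, O]
Visit L → queue [O]
Visit O → queue []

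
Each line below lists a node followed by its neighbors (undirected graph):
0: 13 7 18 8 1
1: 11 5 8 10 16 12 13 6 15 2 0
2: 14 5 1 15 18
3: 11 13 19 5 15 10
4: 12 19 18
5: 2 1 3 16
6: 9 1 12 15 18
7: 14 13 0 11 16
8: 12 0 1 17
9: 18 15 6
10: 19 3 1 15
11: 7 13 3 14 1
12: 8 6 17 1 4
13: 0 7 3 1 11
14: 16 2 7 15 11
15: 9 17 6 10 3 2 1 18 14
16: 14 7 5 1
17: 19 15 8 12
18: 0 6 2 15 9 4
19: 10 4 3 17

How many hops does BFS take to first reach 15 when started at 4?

Level 0: 4
Level 1: 12, 18, 19
Level 2: 0, 1, 2, 3, 6, 8, 9, 10, 15, 17
Level 3: 5, 7, 11, 13, 14, 16
15 first appears at level 2.

2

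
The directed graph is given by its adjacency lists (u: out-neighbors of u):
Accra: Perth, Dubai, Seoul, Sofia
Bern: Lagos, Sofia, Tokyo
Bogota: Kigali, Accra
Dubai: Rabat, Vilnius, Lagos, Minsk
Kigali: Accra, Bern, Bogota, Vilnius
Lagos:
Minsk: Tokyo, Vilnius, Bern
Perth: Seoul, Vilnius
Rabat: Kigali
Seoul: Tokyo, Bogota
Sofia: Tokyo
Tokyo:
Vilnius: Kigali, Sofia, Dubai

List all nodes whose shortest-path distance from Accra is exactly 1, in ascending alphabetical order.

Level 0: Accra
Level 1: Dubai, Perth, Seoul, Sofia
Level 2: Bogota, Lagos, Minsk, Rabat, Tokyo, Vilnius
Level 3: Bern, Kigali

Dubai, Perth, Seoul, Sofia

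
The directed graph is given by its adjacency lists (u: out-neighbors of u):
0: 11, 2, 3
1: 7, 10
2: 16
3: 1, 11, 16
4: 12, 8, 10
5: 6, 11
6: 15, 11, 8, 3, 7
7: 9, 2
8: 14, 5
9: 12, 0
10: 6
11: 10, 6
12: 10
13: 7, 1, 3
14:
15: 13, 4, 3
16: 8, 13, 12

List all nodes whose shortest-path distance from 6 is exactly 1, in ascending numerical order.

Level 0: 6
Level 1: 3, 7, 8, 11, 15
Level 2: 1, 2, 4, 5, 9, 10, 13, 14, 16
Level 3: 0, 12

3, 7, 8, 11, 15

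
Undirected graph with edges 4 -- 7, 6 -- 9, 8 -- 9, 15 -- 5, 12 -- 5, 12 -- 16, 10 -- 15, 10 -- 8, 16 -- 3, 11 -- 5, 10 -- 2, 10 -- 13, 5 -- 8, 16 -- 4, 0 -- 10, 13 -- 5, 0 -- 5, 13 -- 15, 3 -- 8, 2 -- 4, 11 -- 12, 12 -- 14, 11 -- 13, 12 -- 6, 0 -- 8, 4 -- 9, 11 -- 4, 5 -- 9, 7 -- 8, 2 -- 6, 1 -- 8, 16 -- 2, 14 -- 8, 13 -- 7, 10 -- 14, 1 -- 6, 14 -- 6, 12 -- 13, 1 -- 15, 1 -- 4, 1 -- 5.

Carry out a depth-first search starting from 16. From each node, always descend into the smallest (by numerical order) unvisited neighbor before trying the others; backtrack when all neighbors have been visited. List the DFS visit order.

16, 2, 4, 1, 5, 0, 8, 3, 7, 13, 10, 14, 6, 9, 12, 11, 15

Visit 16
16 → 2
2 → 4
4 → 1
1 → 5
5 → 0
0 → 8
8 → 3
8 → 7
7 → 13
13 → 10
10 → 14
14 → 6
6 → 9
6 → 12
12 → 11
10 → 15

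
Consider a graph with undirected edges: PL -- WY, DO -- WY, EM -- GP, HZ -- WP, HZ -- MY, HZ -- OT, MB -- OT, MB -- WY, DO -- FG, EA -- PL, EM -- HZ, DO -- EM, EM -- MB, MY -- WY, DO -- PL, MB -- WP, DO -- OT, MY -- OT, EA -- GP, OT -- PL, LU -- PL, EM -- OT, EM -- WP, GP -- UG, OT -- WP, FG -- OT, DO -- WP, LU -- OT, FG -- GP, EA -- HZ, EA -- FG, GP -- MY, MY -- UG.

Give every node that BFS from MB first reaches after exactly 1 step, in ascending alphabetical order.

EM, OT, WP, WY

Level 0: MB
Level 1: EM, OT, WP, WY
Level 2: DO, FG, GP, HZ, LU, MY, PL
Level 3: EA, UG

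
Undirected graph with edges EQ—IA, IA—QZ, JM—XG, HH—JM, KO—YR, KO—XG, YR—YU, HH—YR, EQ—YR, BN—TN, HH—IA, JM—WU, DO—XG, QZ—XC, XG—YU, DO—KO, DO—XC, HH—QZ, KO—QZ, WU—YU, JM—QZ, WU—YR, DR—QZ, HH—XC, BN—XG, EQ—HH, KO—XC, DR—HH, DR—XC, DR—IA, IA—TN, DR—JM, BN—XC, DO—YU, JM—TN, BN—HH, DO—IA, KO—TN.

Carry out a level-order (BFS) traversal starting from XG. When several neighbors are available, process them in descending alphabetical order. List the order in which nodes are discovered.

Visit XG; enqueue YU, KO, JM, DO, BN → queue [YU, KO, JM, DO, BN]
Visit YU; enqueue YR, WU → queue [KO, JM, DO, BN, YR, WU]
Visit KO; enqueue XC, TN, QZ → queue [JM, DO, BN, YR, WU, XC, TN, QZ]
Visit JM; enqueue HH, DR → queue [DO, BN, YR, WU, XC, TN, QZ, HH, DR]
Visit DO; enqueue IA → queue [BN, YR, WU, XC, TN, QZ, HH, DR, IA]
Visit BN → queue [YR, WU, XC, TN, QZ, HH, DR, IA]
Visit YR; enqueue EQ → queue [WU, XC, TN, QZ, HH, DR, IA, EQ]
Visit WU → queue [XC, TN, QZ, HH, DR, IA, EQ]
Visit XC → queue [TN, QZ, HH, DR, IA, EQ]
Visit TN → queue [QZ, HH, DR, IA, EQ]
Visit QZ → queue [HH, DR, IA, EQ]
Visit HH → queue [DR, IA, EQ]
Visit DR → queue [IA, EQ]
Visit IA → queue [EQ]
Visit EQ → queue []

XG YU KO JM DO BN YR WU XC TN QZ HH DR IA EQ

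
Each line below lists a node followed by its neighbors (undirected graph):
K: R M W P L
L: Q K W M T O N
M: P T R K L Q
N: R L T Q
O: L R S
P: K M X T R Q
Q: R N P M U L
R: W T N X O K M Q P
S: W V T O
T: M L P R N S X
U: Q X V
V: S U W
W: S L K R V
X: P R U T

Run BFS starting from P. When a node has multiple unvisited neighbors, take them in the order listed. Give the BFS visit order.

P, K, M, X, T, R, Q, W, L, U, N, S, O, V

Visit P; enqueue K, M, X, T, R, Q → queue [K, M, X, T, R, Q]
Visit K; enqueue W, L → queue [M, X, T, R, Q, W, L]
Visit M → queue [X, T, R, Q, W, L]
Visit X; enqueue U → queue [T, R, Q, W, L, U]
Visit T; enqueue N, S → queue [R, Q, W, L, U, N, S]
Visit R; enqueue O → queue [Q, W, L, U, N, S, O]
Visit Q → queue [W, L, U, N, S, O]
Visit W; enqueue V → queue [L, U, N, S, O, V]
Visit L → queue [U, N, S, O, V]
Visit U → queue [N, S, O, V]
Visit N → queue [S, O, V]
Visit S → queue [O, V]
Visit O → queue [V]
Visit V → queue []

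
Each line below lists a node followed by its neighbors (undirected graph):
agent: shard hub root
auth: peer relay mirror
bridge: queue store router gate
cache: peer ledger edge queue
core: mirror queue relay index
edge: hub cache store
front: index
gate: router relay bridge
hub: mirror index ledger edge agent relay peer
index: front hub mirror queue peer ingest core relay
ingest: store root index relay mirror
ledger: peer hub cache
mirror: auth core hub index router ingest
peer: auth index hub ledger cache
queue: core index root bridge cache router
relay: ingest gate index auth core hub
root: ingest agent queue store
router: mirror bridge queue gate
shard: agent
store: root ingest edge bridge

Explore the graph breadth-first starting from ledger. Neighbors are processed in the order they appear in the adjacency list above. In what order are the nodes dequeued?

ledger → peer → hub → cache → auth → index → mirror → edge → agent → relay → queue → front → ingest → core → router → store → shard → root → gate → bridge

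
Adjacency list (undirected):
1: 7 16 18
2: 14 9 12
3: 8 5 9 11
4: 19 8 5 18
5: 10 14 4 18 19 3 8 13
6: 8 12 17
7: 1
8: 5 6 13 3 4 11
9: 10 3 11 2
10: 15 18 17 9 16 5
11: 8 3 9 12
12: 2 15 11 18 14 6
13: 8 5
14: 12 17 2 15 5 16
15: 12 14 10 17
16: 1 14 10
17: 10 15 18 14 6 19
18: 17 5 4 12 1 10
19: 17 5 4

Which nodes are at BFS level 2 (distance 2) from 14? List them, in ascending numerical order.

Level 0: 14
Level 1: 2, 5, 12, 15, 16, 17
Level 2: 1, 3, 4, 6, 8, 9, 10, 11, 13, 18, 19
Level 3: 7

1, 3, 4, 6, 8, 9, 10, 11, 13, 18, 19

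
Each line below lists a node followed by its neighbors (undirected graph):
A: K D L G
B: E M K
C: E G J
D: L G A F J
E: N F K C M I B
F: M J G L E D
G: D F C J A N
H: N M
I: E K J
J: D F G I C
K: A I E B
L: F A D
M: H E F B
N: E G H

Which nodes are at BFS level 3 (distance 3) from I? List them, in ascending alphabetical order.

Level 0: I
Level 1: E, J, K
Level 2: A, B, C, D, F, G, M, N
Level 3: H, L

H, L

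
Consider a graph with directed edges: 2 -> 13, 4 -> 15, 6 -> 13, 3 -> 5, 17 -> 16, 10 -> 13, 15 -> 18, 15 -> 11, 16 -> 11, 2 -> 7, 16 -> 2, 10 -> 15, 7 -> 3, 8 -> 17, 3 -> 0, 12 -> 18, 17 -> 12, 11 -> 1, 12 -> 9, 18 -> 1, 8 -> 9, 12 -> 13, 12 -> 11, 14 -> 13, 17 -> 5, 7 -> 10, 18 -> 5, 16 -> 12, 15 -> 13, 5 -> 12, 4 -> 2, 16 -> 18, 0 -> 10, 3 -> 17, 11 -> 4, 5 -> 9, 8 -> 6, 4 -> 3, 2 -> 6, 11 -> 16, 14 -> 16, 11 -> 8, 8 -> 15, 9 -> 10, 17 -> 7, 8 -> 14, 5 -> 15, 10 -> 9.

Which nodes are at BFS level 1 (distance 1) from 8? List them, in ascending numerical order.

Level 0: 8
Level 1: 6, 9, 14, 15, 17
Level 2: 5, 7, 10, 11, 12, 13, 16, 18
Level 3: 1, 2, 3, 4
Level 4: 0

6, 9, 14, 15, 17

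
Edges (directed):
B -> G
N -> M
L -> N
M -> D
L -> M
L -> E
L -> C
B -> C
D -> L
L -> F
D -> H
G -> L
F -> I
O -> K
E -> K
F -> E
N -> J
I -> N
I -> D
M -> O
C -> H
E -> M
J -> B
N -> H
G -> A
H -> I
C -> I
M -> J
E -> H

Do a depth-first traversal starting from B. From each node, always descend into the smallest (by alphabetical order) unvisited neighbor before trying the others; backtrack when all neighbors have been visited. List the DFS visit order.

Visit B
B → C
C → H
H → I
I → D
D → L
L → E
E → K
E → M
M → J
M → O
L → F
L → N
B → G
G → A

B, C, H, I, D, L, E, K, M, J, O, F, N, G, A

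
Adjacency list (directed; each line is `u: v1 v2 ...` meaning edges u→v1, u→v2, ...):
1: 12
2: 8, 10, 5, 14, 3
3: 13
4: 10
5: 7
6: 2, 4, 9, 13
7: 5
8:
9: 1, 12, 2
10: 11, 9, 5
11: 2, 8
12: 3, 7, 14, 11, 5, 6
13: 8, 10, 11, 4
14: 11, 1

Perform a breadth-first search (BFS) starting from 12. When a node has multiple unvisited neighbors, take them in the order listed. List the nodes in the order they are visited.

12, 3, 7, 14, 11, 5, 6, 13, 1, 2, 8, 4, 9, 10

Visit 12; enqueue 3, 7, 14, 11, 5, 6 → queue [3, 7, 14, 11, 5, 6]
Visit 3; enqueue 13 → queue [7, 14, 11, 5, 6, 13]
Visit 7 → queue [14, 11, 5, 6, 13]
Visit 14; enqueue 1 → queue [11, 5, 6, 13, 1]
Visit 11; enqueue 2, 8 → queue [5, 6, 13, 1, 2, 8]
Visit 5 → queue [6, 13, 1, 2, 8]
Visit 6; enqueue 4, 9 → queue [13, 1, 2, 8, 4, 9]
Visit 13; enqueue 10 → queue [1, 2, 8, 4, 9, 10]
Visit 1 → queue [2, 8, 4, 9, 10]
Visit 2 → queue [8, 4, 9, 10]
Visit 8 → queue [4, 9, 10]
Visit 4 → queue [9, 10]
Visit 9 → queue [10]
Visit 10 → queue []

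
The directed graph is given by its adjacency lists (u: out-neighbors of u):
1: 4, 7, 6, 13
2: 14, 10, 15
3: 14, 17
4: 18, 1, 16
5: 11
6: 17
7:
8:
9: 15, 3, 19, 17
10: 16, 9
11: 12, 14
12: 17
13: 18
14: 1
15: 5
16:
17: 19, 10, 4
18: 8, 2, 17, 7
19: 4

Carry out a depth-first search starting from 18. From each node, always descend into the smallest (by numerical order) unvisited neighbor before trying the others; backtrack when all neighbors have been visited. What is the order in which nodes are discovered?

18, 2, 10, 9, 3, 14, 1, 4, 16, 6, 17, 19, 7, 13, 15, 5, 11, 12, 8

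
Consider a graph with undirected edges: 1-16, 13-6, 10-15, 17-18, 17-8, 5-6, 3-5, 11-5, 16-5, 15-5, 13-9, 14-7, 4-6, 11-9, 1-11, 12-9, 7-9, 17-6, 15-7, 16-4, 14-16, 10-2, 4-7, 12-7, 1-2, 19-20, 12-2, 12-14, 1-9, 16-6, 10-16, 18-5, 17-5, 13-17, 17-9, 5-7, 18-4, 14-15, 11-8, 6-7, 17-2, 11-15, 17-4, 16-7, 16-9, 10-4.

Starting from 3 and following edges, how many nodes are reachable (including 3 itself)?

18

BFS from 3 visits: 3, 5, 18, 17, 16, 15, 11, 7, 6, 4, 13, 9, 8, 2, 14, 10, 1, 12
Reachable nodes: 18 of 20 total.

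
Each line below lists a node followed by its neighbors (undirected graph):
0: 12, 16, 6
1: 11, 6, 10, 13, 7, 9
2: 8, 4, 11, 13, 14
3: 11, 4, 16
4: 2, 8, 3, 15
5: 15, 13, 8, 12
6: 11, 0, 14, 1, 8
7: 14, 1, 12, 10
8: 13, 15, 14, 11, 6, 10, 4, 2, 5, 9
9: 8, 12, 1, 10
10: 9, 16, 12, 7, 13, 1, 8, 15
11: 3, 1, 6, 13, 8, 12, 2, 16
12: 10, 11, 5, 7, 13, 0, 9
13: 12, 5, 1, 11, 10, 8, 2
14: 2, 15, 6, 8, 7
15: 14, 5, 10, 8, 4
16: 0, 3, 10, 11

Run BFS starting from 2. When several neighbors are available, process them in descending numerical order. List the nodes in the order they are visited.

Visit 2; enqueue 14, 13, 11, 8, 4 → queue [14, 13, 11, 8, 4]
Visit 14; enqueue 15, 7, 6 → queue [13, 11, 8, 4, 15, 7, 6]
Visit 13; enqueue 12, 10, 5, 1 → queue [11, 8, 4, 15, 7, 6, 12, 10, 5, 1]
Visit 11; enqueue 16, 3 → queue [8, 4, 15, 7, 6, 12, 10, 5, 1, 16, 3]
Visit 8; enqueue 9 → queue [4, 15, 7, 6, 12, 10, 5, 1, 16, 3, 9]
Visit 4 → queue [15, 7, 6, 12, 10, 5, 1, 16, 3, 9]
Visit 15 → queue [7, 6, 12, 10, 5, 1, 16, 3, 9]
Visit 7 → queue [6, 12, 10, 5, 1, 16, 3, 9]
Visit 6; enqueue 0 → queue [12, 10, 5, 1, 16, 3, 9, 0]
Visit 12 → queue [10, 5, 1, 16, 3, 9, 0]
Visit 10 → queue [5, 1, 16, 3, 9, 0]
Visit 5 → queue [1, 16, 3, 9, 0]
Visit 1 → queue [16, 3, 9, 0]
Visit 16 → queue [3, 9, 0]
Visit 3 → queue [9, 0]
Visit 9 → queue [0]
Visit 0 → queue []

2 14 13 11 8 4 15 7 6 12 10 5 1 16 3 9 0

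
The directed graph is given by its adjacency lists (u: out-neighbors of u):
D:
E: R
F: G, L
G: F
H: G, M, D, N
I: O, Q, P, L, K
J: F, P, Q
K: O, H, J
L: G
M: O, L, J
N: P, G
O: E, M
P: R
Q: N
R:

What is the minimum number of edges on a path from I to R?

Level 0: I
Level 1: K, L, O, P, Q
Level 2: E, G, H, J, M, N, R
Level 3: D, F
R first appears at level 2.

2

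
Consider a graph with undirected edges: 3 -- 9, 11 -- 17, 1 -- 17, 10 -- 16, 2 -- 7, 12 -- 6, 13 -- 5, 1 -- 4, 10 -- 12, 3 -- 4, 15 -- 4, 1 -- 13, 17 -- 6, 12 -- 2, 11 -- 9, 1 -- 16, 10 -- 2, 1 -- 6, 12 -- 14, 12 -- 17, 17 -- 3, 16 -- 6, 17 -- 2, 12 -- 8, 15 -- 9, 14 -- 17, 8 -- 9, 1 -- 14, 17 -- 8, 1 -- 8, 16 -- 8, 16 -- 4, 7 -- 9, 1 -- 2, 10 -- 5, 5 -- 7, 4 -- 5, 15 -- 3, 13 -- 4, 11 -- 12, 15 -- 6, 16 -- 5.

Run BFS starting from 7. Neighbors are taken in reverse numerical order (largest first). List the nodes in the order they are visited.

7, 9, 5, 2, 15, 11, 8, 3, 16, 13, 10, 4, 17, 12, 1, 6, 14

Visit 7; enqueue 9, 5, 2 → queue [9, 5, 2]
Visit 9; enqueue 15, 11, 8, 3 → queue [5, 2, 15, 11, 8, 3]
Visit 5; enqueue 16, 13, 10, 4 → queue [2, 15, 11, 8, 3, 16, 13, 10, 4]
Visit 2; enqueue 17, 12, 1 → queue [15, 11, 8, 3, 16, 13, 10, 4, 17, 12, 1]
Visit 15; enqueue 6 → queue [11, 8, 3, 16, 13, 10, 4, 17, 12, 1, 6]
Visit 11 → queue [8, 3, 16, 13, 10, 4, 17, 12, 1, 6]
Visit 8 → queue [3, 16, 13, 10, 4, 17, 12, 1, 6]
Visit 3 → queue [16, 13, 10, 4, 17, 12, 1, 6]
Visit 16 → queue [13, 10, 4, 17, 12, 1, 6]
Visit 13 → queue [10, 4, 17, 12, 1, 6]
Visit 10 → queue [4, 17, 12, 1, 6]
Visit 4 → queue [17, 12, 1, 6]
Visit 17; enqueue 14 → queue [12, 1, 6, 14]
Visit 12 → queue [1, 6, 14]
Visit 1 → queue [6, 14]
Visit 6 → queue [14]
Visit 14 → queue []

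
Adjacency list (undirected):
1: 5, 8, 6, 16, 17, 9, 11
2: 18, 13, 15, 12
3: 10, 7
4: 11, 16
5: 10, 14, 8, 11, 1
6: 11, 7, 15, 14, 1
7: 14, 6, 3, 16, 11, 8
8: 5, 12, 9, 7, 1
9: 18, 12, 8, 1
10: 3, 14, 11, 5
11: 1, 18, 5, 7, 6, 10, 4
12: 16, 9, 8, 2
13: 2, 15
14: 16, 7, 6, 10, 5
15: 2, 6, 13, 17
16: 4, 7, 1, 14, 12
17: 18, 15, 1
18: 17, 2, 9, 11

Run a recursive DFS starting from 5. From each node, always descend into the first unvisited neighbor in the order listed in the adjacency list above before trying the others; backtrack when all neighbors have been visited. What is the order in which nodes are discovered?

Visit 5
5 → 10
10 → 3
3 → 7
7 → 14
14 → 16
16 → 4
4 → 11
11 → 1
1 → 8
8 → 12
12 → 9
9 → 18
18 → 17
17 → 15
15 → 2
2 → 13
15 → 6

5 10 3 7 14 16 4 11 1 8 12 9 18 17 15 2 13 6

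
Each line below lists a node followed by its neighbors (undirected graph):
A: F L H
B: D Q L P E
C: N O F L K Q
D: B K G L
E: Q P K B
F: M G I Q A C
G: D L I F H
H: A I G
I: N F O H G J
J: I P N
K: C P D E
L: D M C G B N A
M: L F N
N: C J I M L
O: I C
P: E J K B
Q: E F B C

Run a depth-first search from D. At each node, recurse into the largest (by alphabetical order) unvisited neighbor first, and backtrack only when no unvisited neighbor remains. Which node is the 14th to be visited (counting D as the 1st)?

Visit D
D → L
L → N
N → M
M → F
F → Q
Q → E
E → P
P → K
K → C
C → O
O → I
I → J
I → H
H → G
H → A
P → B

Visit order: D, L, N, M, F, Q, E, P, K, C, O, I, J, H, G, A, B

H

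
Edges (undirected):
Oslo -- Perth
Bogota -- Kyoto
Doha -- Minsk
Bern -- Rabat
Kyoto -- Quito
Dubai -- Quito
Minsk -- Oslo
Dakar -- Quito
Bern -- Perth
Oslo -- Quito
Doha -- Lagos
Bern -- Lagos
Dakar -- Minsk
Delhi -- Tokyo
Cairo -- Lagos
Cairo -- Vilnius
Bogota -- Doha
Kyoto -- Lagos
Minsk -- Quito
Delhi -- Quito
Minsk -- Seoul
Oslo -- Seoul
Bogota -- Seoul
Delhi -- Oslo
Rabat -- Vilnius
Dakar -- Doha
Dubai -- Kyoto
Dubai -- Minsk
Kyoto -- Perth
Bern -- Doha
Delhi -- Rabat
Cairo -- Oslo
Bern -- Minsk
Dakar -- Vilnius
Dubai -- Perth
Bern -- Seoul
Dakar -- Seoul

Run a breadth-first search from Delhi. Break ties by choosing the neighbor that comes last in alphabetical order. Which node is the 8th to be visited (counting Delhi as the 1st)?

Minsk

Visit Delhi; enqueue Tokyo, Rabat, Quito, Oslo → queue [Tokyo, Rabat, Quito, Oslo]
Visit Tokyo → queue [Rabat, Quito, Oslo]
Visit Rabat; enqueue Vilnius, Bern → queue [Quito, Oslo, Vilnius, Bern]
Visit Quito; enqueue Minsk, Kyoto, Dubai, Dakar → queue [Oslo, Vilnius, Bern, Minsk, Kyoto, Dubai, Dakar]
Visit Oslo; enqueue Seoul, Perth, Cairo → queue [Vilnius, Bern, Minsk, Kyoto, Dubai, Dakar, Seoul, Perth, Cairo]
Visit Vilnius → queue [Bern, Minsk, Kyoto, Dubai, Dakar, Seoul, Perth, Cairo]
Visit Bern; enqueue Lagos, Doha → queue [Minsk, Kyoto, Dubai, Dakar, Seoul, Perth, Cairo, Lagos, Doha]
Visit Minsk → queue [Kyoto, Dubai, Dakar, Seoul, Perth, Cairo, Lagos, Doha]
Visit Kyoto; enqueue Bogota → queue [Dubai, Dakar, Seoul, Perth, Cairo, Lagos, Doha, Bogota]
Visit Dubai → queue [Dakar, Seoul, Perth, Cairo, Lagos, Doha, Bogota]
Visit Dakar → queue [Seoul, Perth, Cairo, Lagos, Doha, Bogota]
Visit Seoul → queue [Perth, Cairo, Lagos, Doha, Bogota]
Visit Perth → queue [Cairo, Lagos, Doha, Bogota]
Visit Cairo → queue [Lagos, Doha, Bogota]
Visit Lagos → queue [Doha, Bogota]
Visit Doha → queue [Bogota]
Visit Bogota → queue []

Visit order: Delhi, Tokyo, Rabat, Quito, Oslo, Vilnius, Bern, Minsk, Kyoto, Dubai, Dakar, Seoul, Perth, Cairo, Lagos, Doha, Bogota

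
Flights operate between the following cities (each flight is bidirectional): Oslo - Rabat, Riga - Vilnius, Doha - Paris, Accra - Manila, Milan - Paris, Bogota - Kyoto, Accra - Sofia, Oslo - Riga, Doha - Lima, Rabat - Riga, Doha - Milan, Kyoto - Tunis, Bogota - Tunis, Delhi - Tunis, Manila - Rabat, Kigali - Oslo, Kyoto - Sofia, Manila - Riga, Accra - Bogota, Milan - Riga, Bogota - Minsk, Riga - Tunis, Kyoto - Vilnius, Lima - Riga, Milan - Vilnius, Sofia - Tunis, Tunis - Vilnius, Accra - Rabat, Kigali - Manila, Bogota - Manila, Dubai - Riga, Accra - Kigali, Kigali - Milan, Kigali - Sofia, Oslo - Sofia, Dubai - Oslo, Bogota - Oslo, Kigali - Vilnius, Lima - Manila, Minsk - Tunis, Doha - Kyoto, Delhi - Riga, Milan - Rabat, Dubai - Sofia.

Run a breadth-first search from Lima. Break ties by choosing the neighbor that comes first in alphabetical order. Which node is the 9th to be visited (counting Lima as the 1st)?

Visit Lima; enqueue Doha, Manila, Riga → queue [Doha, Manila, Riga]
Visit Doha; enqueue Kyoto, Milan, Paris → queue [Manila, Riga, Kyoto, Milan, Paris]
Visit Manila; enqueue Accra, Bogota, Kigali, Rabat → queue [Riga, Kyoto, Milan, Paris, Accra, Bogota, Kigali, Rabat]
Visit Riga; enqueue Delhi, Dubai, Oslo, Tunis, Vilnius → queue [Kyoto, Milan, Paris, Accra, Bogota, Kigali, Rabat, Delhi, Dubai, Oslo, Tunis, Vilnius]
Visit Kyoto; enqueue Sofia → queue [Milan, Paris, Accra, Bogota, Kigali, Rabat, Delhi, Dubai, Oslo, Tunis, Vilnius, Sofia]
Visit Milan → queue [Paris, Accra, Bogota, Kigali, Rabat, Delhi, Dubai, Oslo, Tunis, Vilnius, Sofia]
Visit Paris → queue [Accra, Bogota, Kigali, Rabat, Delhi, Dubai, Oslo, Tunis, Vilnius, Sofia]
Visit Accra → queue [Bogota, Kigali, Rabat, Delhi, Dubai, Oslo, Tunis, Vilnius, Sofia]
Visit Bogota; enqueue Minsk → queue [Kigali, Rabat, Delhi, Dubai, Oslo, Tunis, Vilnius, Sofia, Minsk]
Visit Kigali → queue [Rabat, Delhi, Dubai, Oslo, Tunis, Vilnius, Sofia, Minsk]
Visit Rabat → queue [Delhi, Dubai, Oslo, Tunis, Vilnius, Sofia, Minsk]
Visit Delhi → queue [Dubai, Oslo, Tunis, Vilnius, Sofia, Minsk]
Visit Dubai → queue [Oslo, Tunis, Vilnius, Sofia, Minsk]
Visit Oslo → queue [Tunis, Vilnius, Sofia, Minsk]
Visit Tunis → queue [Vilnius, Sofia, Minsk]
Visit Vilnius → queue [Sofia, Minsk]
Visit Sofia → queue [Minsk]
Visit Minsk → queue []

Visit order: Lima, Doha, Manila, Riga, Kyoto, Milan, Paris, Accra, Bogota, Kigali, Rabat, Delhi, Dubai, Oslo, Tunis, Vilnius, Sofia, Minsk

Bogota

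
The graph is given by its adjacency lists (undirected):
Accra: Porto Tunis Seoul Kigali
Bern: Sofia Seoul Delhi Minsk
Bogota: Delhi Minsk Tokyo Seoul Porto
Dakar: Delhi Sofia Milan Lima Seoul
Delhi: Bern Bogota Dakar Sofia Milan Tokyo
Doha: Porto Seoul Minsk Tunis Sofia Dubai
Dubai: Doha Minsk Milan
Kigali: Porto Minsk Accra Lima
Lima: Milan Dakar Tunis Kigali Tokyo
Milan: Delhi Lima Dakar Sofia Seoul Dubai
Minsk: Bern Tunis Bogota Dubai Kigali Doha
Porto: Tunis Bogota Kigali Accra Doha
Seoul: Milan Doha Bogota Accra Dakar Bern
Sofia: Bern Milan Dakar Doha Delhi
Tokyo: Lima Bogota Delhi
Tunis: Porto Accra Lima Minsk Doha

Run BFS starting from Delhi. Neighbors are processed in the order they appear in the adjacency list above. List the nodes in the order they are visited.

Visit Delhi; enqueue Bern, Bogota, Dakar, Sofia, Milan, Tokyo → queue [Bern, Bogota, Dakar, Sofia, Milan, Tokyo]
Visit Bern; enqueue Seoul, Minsk → queue [Bogota, Dakar, Sofia, Milan, Tokyo, Seoul, Minsk]
Visit Bogota; enqueue Porto → queue [Dakar, Sofia, Milan, Tokyo, Seoul, Minsk, Porto]
Visit Dakar; enqueue Lima → queue [Sofia, Milan, Tokyo, Seoul, Minsk, Porto, Lima]
Visit Sofia; enqueue Doha → queue [Milan, Tokyo, Seoul, Minsk, Porto, Lima, Doha]
Visit Milan; enqueue Dubai → queue [Tokyo, Seoul, Minsk, Porto, Lima, Doha, Dubai]
Visit Tokyo → queue [Seoul, Minsk, Porto, Lima, Doha, Dubai]
Visit Seoul; enqueue Accra → queue [Minsk, Porto, Lima, Doha, Dubai, Accra]
Visit Minsk; enqueue Tunis, Kigali → queue [Porto, Lima, Doha, Dubai, Accra, Tunis, Kigali]
Visit Porto → queue [Lima, Doha, Dubai, Accra, Tunis, Kigali]
Visit Lima → queue [Doha, Dubai, Accra, Tunis, Kigali]
Visit Doha → queue [Dubai, Accra, Tunis, Kigali]
Visit Dubai → queue [Accra, Tunis, Kigali]
Visit Accra → queue [Tunis, Kigali]
Visit Tunis → queue [Kigali]
Visit Kigali → queue []

Delhi, Bern, Bogota, Dakar, Sofia, Milan, Tokyo, Seoul, Minsk, Porto, Lima, Doha, Dubai, Accra, Tunis, Kigali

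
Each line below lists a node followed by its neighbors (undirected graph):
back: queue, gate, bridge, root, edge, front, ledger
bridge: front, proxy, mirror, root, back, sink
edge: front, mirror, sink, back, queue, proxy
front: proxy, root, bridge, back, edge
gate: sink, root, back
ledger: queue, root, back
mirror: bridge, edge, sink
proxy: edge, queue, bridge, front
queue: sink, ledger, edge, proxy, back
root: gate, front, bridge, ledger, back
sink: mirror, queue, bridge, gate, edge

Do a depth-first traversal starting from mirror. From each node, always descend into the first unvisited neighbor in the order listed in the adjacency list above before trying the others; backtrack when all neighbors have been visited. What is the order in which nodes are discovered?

Visit mirror
mirror → bridge
bridge → front
front → proxy
proxy → edge
edge → sink
sink → queue
queue → ledger
ledger → root
root → gate
gate → back

mirror, bridge, front, proxy, edge, sink, queue, ledger, root, gate, back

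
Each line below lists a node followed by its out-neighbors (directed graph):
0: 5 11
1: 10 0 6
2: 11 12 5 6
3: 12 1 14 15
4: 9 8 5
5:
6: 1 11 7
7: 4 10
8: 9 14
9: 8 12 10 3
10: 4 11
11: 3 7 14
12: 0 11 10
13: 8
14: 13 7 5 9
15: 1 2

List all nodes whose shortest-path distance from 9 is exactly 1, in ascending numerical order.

Level 0: 9
Level 1: 3, 8, 10, 12
Level 2: 0, 1, 4, 11, 14, 15
Level 3: 2, 5, 6, 7, 13

3, 8, 10, 12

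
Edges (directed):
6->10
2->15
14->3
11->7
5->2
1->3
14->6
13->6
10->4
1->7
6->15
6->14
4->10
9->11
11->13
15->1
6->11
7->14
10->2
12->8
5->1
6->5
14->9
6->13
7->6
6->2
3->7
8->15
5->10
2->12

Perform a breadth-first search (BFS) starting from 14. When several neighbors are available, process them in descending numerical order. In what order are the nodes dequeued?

14 9 6 3 11 15 13 10 5 2 7 1 4 12 8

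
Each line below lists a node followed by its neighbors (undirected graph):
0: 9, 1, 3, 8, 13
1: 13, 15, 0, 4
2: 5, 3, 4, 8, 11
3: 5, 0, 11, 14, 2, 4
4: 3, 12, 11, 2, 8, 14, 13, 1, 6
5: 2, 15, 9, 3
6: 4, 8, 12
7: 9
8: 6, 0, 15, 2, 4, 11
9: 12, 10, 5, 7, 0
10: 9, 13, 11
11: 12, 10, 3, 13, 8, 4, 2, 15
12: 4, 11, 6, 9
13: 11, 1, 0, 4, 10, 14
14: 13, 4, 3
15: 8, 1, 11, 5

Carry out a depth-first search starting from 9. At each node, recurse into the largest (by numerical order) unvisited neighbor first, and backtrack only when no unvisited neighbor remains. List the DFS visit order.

Visit 9
9 → 12
12 → 11
11 → 15
15 → 8
8 → 6
6 → 4
4 → 14
14 → 13
13 → 10
13 → 1
1 → 0
0 → 3
3 → 5
5 → 2
9 → 7

9, 12, 11, 15, 8, 6, 4, 14, 13, 10, 1, 0, 3, 5, 2, 7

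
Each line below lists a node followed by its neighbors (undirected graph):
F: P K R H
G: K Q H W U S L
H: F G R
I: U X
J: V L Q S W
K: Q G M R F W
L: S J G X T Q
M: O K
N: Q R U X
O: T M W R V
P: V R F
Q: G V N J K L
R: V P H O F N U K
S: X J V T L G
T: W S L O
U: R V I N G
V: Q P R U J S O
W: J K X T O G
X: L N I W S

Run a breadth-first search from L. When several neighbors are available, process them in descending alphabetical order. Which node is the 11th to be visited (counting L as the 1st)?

O

Visit L; enqueue X, T, S, Q, J, G → queue [X, T, S, Q, J, G]
Visit X; enqueue W, N, I → queue [T, S, Q, J, G, W, N, I]
Visit T; enqueue O → queue [S, Q, J, G, W, N, I, O]
Visit S; enqueue V → queue [Q, J, G, W, N, I, O, V]
Visit Q; enqueue K → queue [J, G, W, N, I, O, V, K]
Visit J → queue [G, W, N, I, O, V, K]
Visit G; enqueue U, H → queue [W, N, I, O, V, K, U, H]
Visit W → queue [N, I, O, V, K, U, H]
Visit N; enqueue R → queue [I, O, V, K, U, H, R]
Visit I → queue [O, V, K, U, H, R]
Visit O; enqueue M → queue [V, K, U, H, R, M]
Visit V; enqueue P → queue [K, U, H, R, M, P]
Visit K; enqueue F → queue [U, H, R, M, P, F]
Visit U → queue [H, R, M, P, F]
Visit H → queue [R, M, P, F]
Visit R → queue [M, P, F]
Visit M → queue [P, F]
Visit P → queue [F]
Visit F → queue []

Visit order: L, X, T, S, Q, J, G, W, N, I, O, V, K, U, H, R, M, P, F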